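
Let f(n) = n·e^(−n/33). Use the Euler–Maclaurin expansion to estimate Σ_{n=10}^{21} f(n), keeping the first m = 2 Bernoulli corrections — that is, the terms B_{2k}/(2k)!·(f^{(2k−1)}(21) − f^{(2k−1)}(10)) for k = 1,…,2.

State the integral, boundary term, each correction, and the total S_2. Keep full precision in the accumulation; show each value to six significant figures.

∫_10^21 x·e^(−x/33) dx evaluates to 104.982.
Endpoint term: (f(10) + f(21))/2 = (7.38577 + 11.1135)/2 = 9.24962.
Integral + boundary = 114.232.
Correction k=1: B_{2}/2! · (f^{(1)}(21) − f^{(1)}(10)) = 1/12 · (0.192441 − 0.514766) = -0.0268604.
Running total after k=1: 114.205.
Correction k=2: B_{4}/4! · (f^{(3)}(21) − f^{(3)}(10)) = −1/720 · (0.00114864 − 0.00182913) = 9.45122e-07.

S_2 ≈ 114.205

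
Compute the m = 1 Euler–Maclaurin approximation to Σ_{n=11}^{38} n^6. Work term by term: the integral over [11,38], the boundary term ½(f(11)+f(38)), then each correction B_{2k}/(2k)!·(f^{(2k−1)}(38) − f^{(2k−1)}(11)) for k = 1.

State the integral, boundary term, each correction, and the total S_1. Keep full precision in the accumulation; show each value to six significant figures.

S_1 ≈ 1.78882e+10

Integral: ∫_11^38 x^6 dx = 1.63423e+10.
Endpoint term: (f(11) + f(38))/2 = (1.77156e+06 + 3.01094e+09)/2 = 1.50635e+09.
Integral + boundary = 1.78487e+10.
k=1: B_{2}/(2)! × [f^{(1)}(38) − f^{(1)}(11)] = 1/12 × (4.75411e+08 − 966306) = 3.95371e+07.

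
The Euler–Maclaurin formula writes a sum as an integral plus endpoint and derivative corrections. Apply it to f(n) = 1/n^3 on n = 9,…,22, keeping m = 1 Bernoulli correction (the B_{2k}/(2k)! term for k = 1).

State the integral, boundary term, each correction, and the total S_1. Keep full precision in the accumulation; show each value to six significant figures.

S_1 ≈ 0.00590965

∫_9^22 1/x^3 dx evaluates to 0.00513978.
Boundary: ½(f(9) + f(22)) = ½(0.00137174 + 9.39144e-05) = 0.000732828.
So far: 0.00587261.
k=1: B_{2}/(2)! × [f^{(1)}(22) − f^{(1)}(9)] = 1/12 × (-1.28065e-05 − (-0.000457247)) = 3.70367e-05.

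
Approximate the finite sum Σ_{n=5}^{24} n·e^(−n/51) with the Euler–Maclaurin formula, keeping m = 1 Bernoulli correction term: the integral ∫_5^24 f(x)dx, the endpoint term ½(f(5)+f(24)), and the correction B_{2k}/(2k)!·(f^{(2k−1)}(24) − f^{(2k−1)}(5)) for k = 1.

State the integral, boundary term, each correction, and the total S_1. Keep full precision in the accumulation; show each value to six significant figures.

S_1 ≈ 209.781

Integral: ∫_5^24 x·e^(−x/51) dx = 200.060.
½[f(5) + f(24)] = ½[4.53307 + 14.9912] = 9.76215.
So far: 209.822.
Order-1 term: 1/12 · (0.330689 − 0.817730) = -0.0405867.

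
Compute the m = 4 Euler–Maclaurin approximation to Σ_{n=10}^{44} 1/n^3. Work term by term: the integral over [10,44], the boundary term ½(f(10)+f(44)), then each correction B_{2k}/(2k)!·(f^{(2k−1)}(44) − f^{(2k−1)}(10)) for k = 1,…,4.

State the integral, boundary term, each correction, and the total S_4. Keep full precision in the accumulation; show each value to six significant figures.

S_4 ≈ 0.00527246

Integral: ∫_10^44 1/x^3 dx = 0.00474174.
½[f(10) + f(44)] = ½[0.00100000 + 1.17393e-05] = 0.000505870.
Integral + boundary = 0.00524761.
Order-1 term: 1/12 · (-8.00406e-07 − (-0.000300000)) = 2.49333e-05.
Running total after k=1: 0.00527254.
Order-2 term: −1/720 · (-8.26866e-09 − (-6.00000e-05)) = -8.33218e-08.
Running total after k=2: 0.00527246.
Order-3 term: 1/30240 · (-1.79382e-10 − (-2.52000e-05)) = 8.33327e-10.
Running total after k=3: 0.00527246.
Order-4 term: −1/1209600 · (-6.67124e-12 − (-1.81440e-05)) = -1.50000e-11.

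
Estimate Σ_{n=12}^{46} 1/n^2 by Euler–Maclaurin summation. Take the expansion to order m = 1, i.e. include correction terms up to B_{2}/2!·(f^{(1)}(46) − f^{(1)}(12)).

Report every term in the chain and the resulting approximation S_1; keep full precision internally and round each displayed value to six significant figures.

S_1 ≈ 0.0653975

∫_12^46 1/x^2 dx evaluates to 0.0615942.
½[f(12) + f(46)] = ½[0.00694444 + 0.000472590] = 0.00370852.
Running total after boundary: 0.0653027.
k=1: B_{2}/(2)! × [f^{(1)}(46) − f^{(1)}(12)] = 1/12 × (-2.05474e-05 − (-0.00115741)) = 9.47383e-05.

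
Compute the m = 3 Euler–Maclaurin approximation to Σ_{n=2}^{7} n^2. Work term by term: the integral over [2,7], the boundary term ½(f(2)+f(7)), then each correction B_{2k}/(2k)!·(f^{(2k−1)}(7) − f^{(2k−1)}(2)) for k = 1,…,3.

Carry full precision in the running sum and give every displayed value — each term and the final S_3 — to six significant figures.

S_3 ≈ 139.000

The integral term ∫_2^7 x^2 dx = 111.667.
Endpoint term: (f(2) + f(7))/2 = (4.00000 + 49.0000)/2 = 26.5000.
So far: 138.167.
k=1: B_{2}/(2)! × [f^{(1)}(7) − f^{(1)}(2)] = 1/12 × (14.0000 − 4.00000) = 0.833333.
Partial sum through k=1: 139.000.
k=2: B_{4}/(4)! × [f^{(3)}(7) − f^{(3)}(2)] = −1/720 × (0.00000 − 0.00000) = 0.00000.
Partial sum through k=2: 139.000.
k=3: B_{6}/(6)! × [f^{(5)}(7) − f^{(5)}(2)] = 1/30240 × (0.00000 − 0.00000) = 0.00000.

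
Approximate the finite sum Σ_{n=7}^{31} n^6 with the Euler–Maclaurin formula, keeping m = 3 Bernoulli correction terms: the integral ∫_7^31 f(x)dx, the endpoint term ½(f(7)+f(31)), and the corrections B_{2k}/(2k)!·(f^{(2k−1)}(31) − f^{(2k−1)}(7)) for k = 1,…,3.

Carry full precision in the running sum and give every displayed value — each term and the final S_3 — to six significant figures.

S_3 ≈ 4.38837e+09

The integral term ∫_7^31 x^6 dx = 3.93026e+09.
Endpoint term: (f(7) + f(31))/2 = (117649 + 8.87504e+08)/2 = 4.43811e+08.
Running total after boundary: 4.37407e+09.
Correction k=1: B_{2}/2! · (f^{(1)}(31) − f^{(1)}(7)) = 1/12 · (1.71775e+08 − 100842) = 1.43062e+07.
Running total after k=1: 4.38837e+09.
Correction k=2: B_{4}/4! · (f^{(3)}(31) − f^{(3)}(7)) = −1/720 · (3.57492e+06 − 41160.0) = -4908.00.
Running total after k=2: 4.38837e+09.
Correction k=3: B_{6}/6! · (f^{(5)}(31) − f^{(5)}(7)) = 1/30240 · (22320.0 − 5040.00) = 0.571429.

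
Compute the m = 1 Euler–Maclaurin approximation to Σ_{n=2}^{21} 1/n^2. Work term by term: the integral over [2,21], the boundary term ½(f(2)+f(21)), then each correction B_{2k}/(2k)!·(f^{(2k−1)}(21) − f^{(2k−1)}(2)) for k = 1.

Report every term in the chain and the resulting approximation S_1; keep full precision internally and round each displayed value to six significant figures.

S_1 ≈ 0.599330

∫_2^21 1/x^2 dx evaluates to 0.452381.
Endpoint term: (f(2) + f(21))/2 = (0.250000 + 0.00226757)/2 = 0.126134.
So far: 0.578515.
Order-1 term: 1/12 · (-0.000215959 − (-0.250000)) = 0.0208153.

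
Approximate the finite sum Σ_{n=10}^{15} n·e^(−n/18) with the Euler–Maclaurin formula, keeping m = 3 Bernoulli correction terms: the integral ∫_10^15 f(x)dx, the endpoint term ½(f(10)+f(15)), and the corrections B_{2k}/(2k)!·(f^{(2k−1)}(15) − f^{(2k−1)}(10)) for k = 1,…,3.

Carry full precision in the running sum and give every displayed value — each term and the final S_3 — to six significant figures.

Integral: ∫_10^15 x·e^(−x/18) dx = 31.0204.
½[f(10) + f(15)] = ½[5.73753 + 6.51897] = 6.12825.
So far: 37.1486.
Correction k=1: B_{2}/2! · (f^{(1)}(15) − f^{(1)}(10)) = 1/12 · (0.0724330 − 0.255002) = -0.0152140.
Partial sum through k=1: 37.1334.
Correction k=2: B_{4}/4! · (f^{(3)}(15) − f^{(3)}(10)) = −1/720 · (0.00290626 − 0.00432873) = 1.97565e-06.
Partial sum through k=2: 37.1334.
Correction k=3: B_{6}/6! · (f^{(5)}(15) − f^{(5)}(10)) = 1/30240 · (1.72499e-05 − 2.42914e-05) = -2.32854e-10.

S_3 ≈ 37.1334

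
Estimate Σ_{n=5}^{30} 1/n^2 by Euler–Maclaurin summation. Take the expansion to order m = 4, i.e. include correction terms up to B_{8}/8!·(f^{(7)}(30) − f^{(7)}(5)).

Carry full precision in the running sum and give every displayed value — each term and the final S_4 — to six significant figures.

Integral: ∫_5^30 1/x^2 dx = 0.166667.
½[f(5) + f(30)] = ½[0.0400000 + 0.00111111] = 0.0205556.
So far: 0.187222.
Correction k=1: B_{2}/2! · (f^{(1)}(30) − f^{(1)}(5)) = 1/12 · (-7.40741e-05 − (-0.0160000)) = 0.00132716.
After k=1: 0.188549.
Correction k=2: B_{4}/4! · (f^{(3)}(30) − f^{(3)}(5)) = −1/720 · (-9.87654e-07 − (-0.00768000)) = -1.06653e-05.
After k=2: 0.188539.
Correction k=3: B_{6}/6! · (f^{(5)}(30) − f^{(5)}(5)) = 1/30240 · (-3.29218e-08 − (-0.00921600)) = 3.04761e-07.
After k=3: 0.188539.
Correction k=4: B_{8}/8! · (f^{(7)}(30) − f^{(7)}(5)) = −1/1209600 · (-2.04847e-09 − (-0.0206438)) = -1.70667e-08.

S_4 ≈ 0.188539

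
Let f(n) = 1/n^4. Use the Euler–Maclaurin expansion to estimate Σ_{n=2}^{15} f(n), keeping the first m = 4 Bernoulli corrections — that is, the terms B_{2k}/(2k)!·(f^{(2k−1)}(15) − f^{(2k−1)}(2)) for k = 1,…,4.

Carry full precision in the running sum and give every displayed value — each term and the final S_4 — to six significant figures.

S_4 ≈ 0.0821318

∫_2^15 1/x^4 dx evaluates to 0.0415679.
Boundary: ½(f(2) + f(15)) = ½(0.0625000 + 1.97531e-05) = 0.0312599.
Running total after boundary: 0.0728278.
Order-1 term: 1/12 · (-5.26749e-06 − (-0.125000)) = 0.0104162.
Partial sum through k=1: 0.0832440.
Order-2 term: −1/720 · (-7.02332e-07 − (-0.937500)) = -0.00130208.
Partial sum through k=2: 0.0819419.
Order-3 term: 1/30240 · (-1.74803e-07 − (-13.1250)) = 0.000434028.
Partial sum through k=3: 0.0823760.
Order-4 term: −1/1209600 · (-6.99210e-08 − (-295.312)) = -0.000244141.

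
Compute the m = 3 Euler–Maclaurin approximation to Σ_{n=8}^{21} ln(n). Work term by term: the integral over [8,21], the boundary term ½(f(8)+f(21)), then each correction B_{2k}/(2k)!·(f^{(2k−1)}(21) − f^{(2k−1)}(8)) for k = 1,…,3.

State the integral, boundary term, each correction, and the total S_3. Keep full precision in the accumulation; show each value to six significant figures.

Integral: ∫_8^21 ln(x) dx = 34.2994.
½[f(8) + f(21)] = ½[2.07944 + 3.04452] = 2.56198.
Integral + boundary = 36.8614.
k=1: B_{2}/(2)! × [f^{(1)}(21) − f^{(1)}(8)] = 1/12 × (0.0476190 − 0.125000) = -0.00644841.
After k=1: 36.8550.
k=2: B_{4}/(4)! × [f^{(3)}(21) − f^{(3)}(8)] = −1/720 × (0.000215959 − 0.00390625) = 5.12540e-06.
After k=2: 36.8550.
k=3: B_{6}/(6)! × [f^{(5)}(21) − f^{(5)}(8)] = 1/30240 × (5.87645e-06 − 0.000732422) = -2.40260e-08.

S_3 ≈ 36.8550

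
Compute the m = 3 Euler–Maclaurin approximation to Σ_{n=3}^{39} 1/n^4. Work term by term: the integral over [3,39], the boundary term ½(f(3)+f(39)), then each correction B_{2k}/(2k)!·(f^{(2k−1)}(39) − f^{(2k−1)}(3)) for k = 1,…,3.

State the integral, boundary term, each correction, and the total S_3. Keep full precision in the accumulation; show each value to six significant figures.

The integral term ∫_3^39 1/x^4 dx = 0.0123401.
Endpoint term: (f(3) + f(39))/2 = (0.0123457 + 4.32257e-07)/2 = 0.00617306.
So far: 0.0185131.
Correction k=1: B_{2}/2! · (f^{(1)}(39) − f^{(1)}(3)) = 1/12 · (-4.43340e-08 − (-0.0164609)) = 0.00137174.
After k=1: 0.0198849.
Correction k=2: B_{4}/4! · (f^{(3)}(39) − f^{(3)}(3)) = −1/720 · (-8.74438e-10 − (-0.0548697)) = -7.62079e-05.
After k=2: 0.0198086.
Correction k=3: B_{6}/6! · (f^{(5)}(39) − f^{(5)}(3)) = 1/30240 · (-3.21950e-11 − (-0.341411)) = 1.12901e-05.

S_3 ≈ 0.0198199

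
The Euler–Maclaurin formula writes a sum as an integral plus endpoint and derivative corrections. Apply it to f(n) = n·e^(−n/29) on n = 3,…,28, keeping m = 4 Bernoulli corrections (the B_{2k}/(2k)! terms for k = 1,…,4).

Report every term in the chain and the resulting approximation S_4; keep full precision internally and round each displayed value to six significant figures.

Integral: ∫_3^28 x·e^(−x/29) dx = 207.359.
Endpoint term: (f(3) + f(28))/2 = (2.70517 + 10.6620)/2 = 6.68359.
Running total after boundary: 214.043.
Order-1 term: 1/12 · (0.0131306 − 0.808441) = -0.0662759.
Running total after k=1: 213.976.
Order-2 term: −1/720 · (0.000921169 − 0.00310569) = 3.03406e-06.
Running total after k=2: 213.976.
Order-3 term: 1/30240 · (2.17209e-06 − 6.24268e-06) = -1.34610e-10.
Running total after k=3: 213.976.
Order-4 term: −1/1209600 · (3.86308e-09 − 1.04548e-08) = 5.44953e-15.

S_4 ≈ 213.976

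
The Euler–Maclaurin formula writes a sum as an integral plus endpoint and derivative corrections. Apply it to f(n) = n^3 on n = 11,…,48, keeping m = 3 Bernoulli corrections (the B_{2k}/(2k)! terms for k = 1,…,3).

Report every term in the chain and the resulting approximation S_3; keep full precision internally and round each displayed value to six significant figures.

S_3 ≈ 1.37995e+06

∫_11^48 x^3 dx evaluates to 1.32344e+06.
Endpoint term: (f(11) + f(48))/2 = (1331.00 + 110592)/2 = 55961.5.
Integral + boundary = 1.37941e+06.
k=1: B_{2}/(2)! × [f^{(1)}(48) − f^{(1)}(11)] = 1/12 × (6912.00 − 363.000) = 545.750.
Partial sum through k=1: 1.37995e+06.
k=2: B_{4}/(4)! × [f^{(3)}(48) − f^{(3)}(11)] = −1/720 × (6.00000 − 6.00000) = 0.00000.
Partial sum through k=2: 1.37995e+06.
k=3: B_{6}/(6)! × [f^{(5)}(48) − f^{(5)}(11)] = 1/30240 × (0.00000 − 0.00000) = 0.00000.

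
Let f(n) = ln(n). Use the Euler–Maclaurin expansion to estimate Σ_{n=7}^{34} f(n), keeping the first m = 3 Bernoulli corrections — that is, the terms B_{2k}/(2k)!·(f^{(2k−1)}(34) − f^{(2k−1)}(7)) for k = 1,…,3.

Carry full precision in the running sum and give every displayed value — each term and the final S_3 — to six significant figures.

Integral: ∫_7^34 ln(x) dx = 79.2749.
½[f(7) + f(34)] = ½[1.94591 + 3.52636] = 2.73614.
So far: 82.0110.
Order-1 term: 1/12 · (0.0294118 − 0.142857) = -0.00945378.
After k=1: 82.0016.
Order-2 term: −1/720 · (5.08854e-05 − 0.00583090) = 8.02780e-06.
After k=2: 82.0016.
Order-3 term: 1/30240 · (5.28222e-07 − 0.00142798) = -4.72040e-08.

S_3 ≈ 82.0016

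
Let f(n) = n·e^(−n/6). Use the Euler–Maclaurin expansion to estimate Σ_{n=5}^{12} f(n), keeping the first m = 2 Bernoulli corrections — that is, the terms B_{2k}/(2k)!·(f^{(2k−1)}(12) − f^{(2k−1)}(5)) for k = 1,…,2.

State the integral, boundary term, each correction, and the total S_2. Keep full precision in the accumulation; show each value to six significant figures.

Integral: ∫_5^12 x·e^(−x/6) dx = 14.0673.
½[f(5) + f(12)] = ½[2.17299 + 1.62402] = 1.89851.
Running total after boundary: 15.9658.
k=1: B_{2}/(2)! × [f^{(1)}(12) − f^{(1)}(5)] = 1/12 × (-0.135335 − 0.0724330) = -0.0173140.
After k=1: 15.9485.
k=2: B_{4}/(4)! × [f^{(3)}(12) − f^{(3)}(5)] = −1/720 × (0.00375931 − 0.0261564) = 3.11070e-05.

S_2 ≈ 15.9485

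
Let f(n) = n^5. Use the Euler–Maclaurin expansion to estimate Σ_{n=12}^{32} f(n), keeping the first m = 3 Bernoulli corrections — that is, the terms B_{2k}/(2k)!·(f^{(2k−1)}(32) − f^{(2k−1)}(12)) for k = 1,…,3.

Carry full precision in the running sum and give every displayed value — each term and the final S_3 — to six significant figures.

S_3 ≈ 1.95789e+08

The integral term ∫_12^32 x^5 dx = 1.78459e+08.
Boundary: ½(f(12) + f(32)) = ½(248832 + 3.35544e+07) = 1.69016e+07.
Running total after boundary: 1.95361e+08.
Correction k=1: B_{2}/2! · (f^{(1)}(32) − f^{(1)}(12)) = 1/12 · (5.24288e+06 − 103680) = 428267.
After k=1: 1.95789e+08.
Correction k=2: B_{4}/4! · (f^{(3)}(32) − f^{(3)}(12)) = −1/720 · (61440.0 − 8640.00) = -73.3333.
After k=2: 1.95789e+08.
Correction k=3: B_{6}/6! · (f^{(5)}(32) − f^{(5)}(12)) = 1/30240 · (120.000 − 120.000) = 0.00000.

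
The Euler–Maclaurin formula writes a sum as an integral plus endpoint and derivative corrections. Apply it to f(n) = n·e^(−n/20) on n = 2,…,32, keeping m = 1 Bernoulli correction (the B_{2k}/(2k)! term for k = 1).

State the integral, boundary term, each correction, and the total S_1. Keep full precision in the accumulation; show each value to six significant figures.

The integral term ∫_2^32 x·e^(−x/20) dx = 188.156.
Boundary: ½(f(2) + f(32)) = ½(1.80967 + 6.46069) = 4.13518.
Integral + boundary = 192.291.
Correction k=1: B_{2}/2! · (f^{(1)}(32) − f^{(1)}(2)) = 1/12 · (-0.121138 − 0.814354) = -0.0779576.

S_1 ≈ 192.213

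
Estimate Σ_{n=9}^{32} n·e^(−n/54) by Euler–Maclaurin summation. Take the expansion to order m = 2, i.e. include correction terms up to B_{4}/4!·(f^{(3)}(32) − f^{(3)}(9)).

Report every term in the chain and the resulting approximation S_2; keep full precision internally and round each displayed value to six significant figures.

S_2 ≈ 324.716

Integral: ∫_9^32 x·e^(−x/54) dx = 312.100.
½[f(9) + f(32)] = ½[7.61834 + 17.6925] = 12.6554.
Integral + boundary = 324.756.
Order-1 term: 1/12 · (0.225252 − 0.705401) = -0.0400124.
Partial sum through k=1: 324.716.
Order-2 term: −1/720 · (0.000456460 − 0.000822485) = 5.08368e-07.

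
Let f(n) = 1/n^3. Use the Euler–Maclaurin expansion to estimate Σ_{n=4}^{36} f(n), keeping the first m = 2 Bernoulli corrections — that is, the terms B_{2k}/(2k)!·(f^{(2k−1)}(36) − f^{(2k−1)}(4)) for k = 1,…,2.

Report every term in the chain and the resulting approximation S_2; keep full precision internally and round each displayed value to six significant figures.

∫_4^36 1/x^3 dx evaluates to 0.0308642.
Boundary: ½(f(4) + f(36)) = ½(0.0156250 + 2.14335e-05) = 0.00782322.
Running total after boundary: 0.0386874.
k=1: B_{2}/(2)! × [f^{(1)}(36) − f^{(1)}(4)] = 1/12 × (-1.78612e-06 − (-0.0117188)) = 0.000976414.
Partial sum through k=1: 0.0396638.
k=2: B_{4}/(4)! × [f^{(3)}(36) − f^{(3)}(4)] = −1/720 × (-2.75636e-08 − (-0.0146484)) = -2.03450e-05.

S_2 ≈ 0.0396435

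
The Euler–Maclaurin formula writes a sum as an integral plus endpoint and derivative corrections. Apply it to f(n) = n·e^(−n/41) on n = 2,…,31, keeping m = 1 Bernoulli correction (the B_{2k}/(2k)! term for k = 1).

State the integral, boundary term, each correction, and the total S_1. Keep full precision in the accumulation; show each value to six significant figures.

S_1 ≈ 301.278

The integral term ∫_2^31 x·e^(−x/41) dx = 293.115.
½[f(2) + f(31)] = ½[1.90478 + 14.5543] = 8.22956.
Running total after boundary: 301.344.
k=1: B_{2}/(2)! × [f^{(1)}(31) − f^{(1)}(2)] = 1/12 × (0.114511 − 0.905932) = -0.0659518.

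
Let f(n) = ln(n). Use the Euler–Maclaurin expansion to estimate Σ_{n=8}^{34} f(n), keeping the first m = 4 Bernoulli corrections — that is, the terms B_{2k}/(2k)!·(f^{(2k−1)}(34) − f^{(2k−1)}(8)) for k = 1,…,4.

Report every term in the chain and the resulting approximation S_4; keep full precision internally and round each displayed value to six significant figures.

∫_8^34 ln(x) dx evaluates to 77.2607.
Boundary: ½(f(8) + f(34)) = ½(2.07944 + 3.52636) = 2.80290.
Integral + boundary = 80.0636.
Order-1 term: 1/12 · (0.0294118 − 0.125000) = -0.00796569.
Running total after k=1: 80.0557.
Order-2 term: −1/720 · (5.08854e-05 − 0.00390625) = 5.35467e-06.
Running total after k=2: 80.0557.
Order-3 term: 1/30240 · (5.28222e-07 − 0.000732422) = -2.42028e-08.
Running total after k=3: 80.0557.
Order-4 term: −1/1209600 · (1.37082e-08 − 0.000343323) = 2.83820e-10.

S_4 ≈ 80.0557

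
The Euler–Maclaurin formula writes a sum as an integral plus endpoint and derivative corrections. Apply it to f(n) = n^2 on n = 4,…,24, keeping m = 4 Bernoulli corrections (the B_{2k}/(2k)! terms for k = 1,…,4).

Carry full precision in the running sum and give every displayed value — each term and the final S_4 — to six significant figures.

S_4 ≈ 4886.00

The integral term ∫_4^24 x^2 dx = 4586.67.
Boundary: ½(f(4) + f(24)) = ½(16.0000 + 576.000) = 296.000.
So far: 4882.67.
Correction k=1: B_{2}/2! · (f^{(1)}(24) − f^{(1)}(4)) = 1/12 · (48.0000 − 8.00000) = 3.33333.
Running total after k=1: 4886.00.
Correction k=2: B_{4}/4! · (f^{(3)}(24) − f^{(3)}(4)) = −1/720 · (0.00000 − 0.00000) = 0.00000.
Running total after k=2: 4886.00.
Correction k=3: B_{6}/6! · (f^{(5)}(24) − f^{(5)}(4)) = 1/30240 · (0.00000 − 0.00000) = 0.00000.
Running total after k=3: 4886.00.
Correction k=4: B_{8}/8! · (f^{(7)}(24) − f^{(7)}(4)) = −1/1209600 · (0.00000 − 0.00000) = 0.00000.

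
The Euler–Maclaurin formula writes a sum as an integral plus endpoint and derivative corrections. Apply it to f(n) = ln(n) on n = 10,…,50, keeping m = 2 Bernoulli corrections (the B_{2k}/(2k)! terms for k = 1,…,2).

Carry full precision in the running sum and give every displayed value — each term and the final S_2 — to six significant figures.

∫_10^50 ln(x) dx evaluates to 132.575.
½[f(10) + f(50)] = ½[2.30259 + 3.91202] = 3.10730.
Running total after boundary: 135.683.
Correction k=1: B_{2}/2! · (f^{(1)}(50) − f^{(1)}(10)) = 1/12 · (0.0200000 − 0.100000) = -0.00666667.
After k=1: 135.676.
Correction k=2: B_{4}/4! · (f^{(3)}(50) − f^{(3)}(10)) = −1/720 · (1.60000e-05 − 0.00200000) = 2.75556e-06.

S_2 ≈ 135.676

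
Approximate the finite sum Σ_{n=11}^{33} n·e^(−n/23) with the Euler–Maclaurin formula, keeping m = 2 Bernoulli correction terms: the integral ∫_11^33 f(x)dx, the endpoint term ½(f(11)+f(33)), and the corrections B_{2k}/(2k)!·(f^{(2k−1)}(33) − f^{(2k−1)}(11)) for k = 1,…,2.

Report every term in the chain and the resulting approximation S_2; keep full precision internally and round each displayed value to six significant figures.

S_2 ≈ 185.275

The integral term ∫_11^33 x·e^(−x/23) dx = 177.972.
Boundary: ½(f(11) + f(33)) = ½(6.81847 + 7.85952) = 7.33899.
Integral + boundary = 185.311.
Correction k=1: B_{2}/2! · (f^{(1)}(33) − f^{(1)}(11)) = 1/12 · (-0.103551 − 0.323405) = -0.0355797.
Running total after k=1: 185.275.
Correction k=2: B_{4}/4! · (f^{(3)}(33) − f^{(3)}(11)) = −1/720 · (0.000704694 − 0.00295487) = 3.12524e-06.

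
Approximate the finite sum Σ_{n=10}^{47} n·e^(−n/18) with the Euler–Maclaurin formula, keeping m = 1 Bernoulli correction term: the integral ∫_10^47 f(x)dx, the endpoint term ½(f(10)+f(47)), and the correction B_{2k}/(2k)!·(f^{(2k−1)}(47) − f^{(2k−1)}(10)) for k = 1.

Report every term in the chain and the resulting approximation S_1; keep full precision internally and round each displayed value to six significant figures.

S_1 ≈ 207.796

The integral term ∫_10^47 x·e^(−x/18) dx = 203.232.
½[f(10) + f(47)] = ½[5.73753 + 3.45229] = 4.59491.
So far: 207.827.
Order-1 term: 1/12 · (-0.118341 − 0.255002) = -0.0311119.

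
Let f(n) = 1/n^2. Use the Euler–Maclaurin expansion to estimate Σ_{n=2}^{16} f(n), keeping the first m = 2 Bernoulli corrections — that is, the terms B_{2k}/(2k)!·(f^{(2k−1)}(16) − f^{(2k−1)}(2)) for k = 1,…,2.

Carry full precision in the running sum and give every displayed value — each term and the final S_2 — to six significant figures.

S_2 ≈ 0.584204

∫_2^16 1/x^2 dx evaluates to 0.437500.
Boundary: ½(f(2) + f(16)) = ½(0.250000 + 0.00390625) = 0.126953.
Running total after boundary: 0.564453.
Order-1 term: 1/12 · (-0.000488281 − (-0.250000)) = 0.0207926.
Running total after k=1: 0.585246.
Order-2 term: −1/720 · (-2.28882e-05 − (-0.750000)) = -0.00104163.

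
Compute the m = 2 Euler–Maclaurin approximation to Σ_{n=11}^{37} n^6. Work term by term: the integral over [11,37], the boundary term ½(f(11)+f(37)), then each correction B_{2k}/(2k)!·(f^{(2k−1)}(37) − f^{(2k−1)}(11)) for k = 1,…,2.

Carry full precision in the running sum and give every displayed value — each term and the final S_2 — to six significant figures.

S_2 ≈ 1.48772e+10

Integral: ∫_11^37 x^6 dx = 1.35589e+10.
Boundary: ½(f(11) + f(37)) = ½(1.77156e+06 + 2.56573e+09) = 1.28375e+09.
Integral + boundary = 1.48427e+10.
Correction k=1: B_{2}/2! · (f^{(1)}(37) − f^{(1)}(11)) = 1/12 · (4.16064e+08 − 966306) = 3.45915e+07.
Partial sum through k=1: 1.48773e+10.
Correction k=2: B_{4}/4! · (f^{(3)}(37) − f^{(3)}(11)) = −1/720 · (6.07836e+06 − 159720) = -8220.33.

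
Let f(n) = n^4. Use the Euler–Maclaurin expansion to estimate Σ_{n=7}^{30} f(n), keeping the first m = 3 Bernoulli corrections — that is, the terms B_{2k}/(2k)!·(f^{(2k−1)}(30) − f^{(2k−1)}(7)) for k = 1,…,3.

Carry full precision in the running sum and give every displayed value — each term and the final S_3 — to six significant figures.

The integral term ∫_7^30 x^4 dx = 4.85664e+06.
Endpoint term: (f(7) + f(30))/2 = (2401.00 + 810000)/2 = 406200.
Running total after boundary: 5.26284e+06.
k=1: B_{2}/(2)! × [f^{(1)}(30) − f^{(1)}(7)] = 1/12 × (108000 − 1372.00) = 8885.67.
Running total after k=1: 5.27172e+06.
k=2: B_{4}/(4)! × [f^{(3)}(30) − f^{(3)}(7)] = −1/720 × (720.000 − 168.000) = -0.766667.
Running total after k=2: 5.27172e+06.
k=3: B_{6}/(6)! × [f^{(5)}(30) − f^{(5)}(7)] = 1/30240 × (0.00000 − 0.00000) = 0.00000.

S_3 ≈ 5.27172e+06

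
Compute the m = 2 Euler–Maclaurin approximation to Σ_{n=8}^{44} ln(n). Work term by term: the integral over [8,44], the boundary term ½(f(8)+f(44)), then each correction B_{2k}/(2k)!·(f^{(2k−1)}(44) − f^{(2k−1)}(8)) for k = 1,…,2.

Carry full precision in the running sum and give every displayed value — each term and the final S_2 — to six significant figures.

S_2 ≈ 116.792

The integral term ∫_8^44 ln(x) dx = 113.869.
Boundary: ½(f(8) + f(44)) = ½(2.07944 + 3.78419) = 2.93182.
Integral + boundary = 116.801.
Correction k=1: B_{2}/2! · (f^{(1)}(44) − f^{(1)}(8)) = 1/12 · (0.0227273 − 0.125000) = -0.00852273.
After k=1: 116.792.
Correction k=2: B_{4}/4! · (f^{(3)}(44) − f^{(3)}(8)) = −1/720 · (2.34786e-05 − 0.00390625) = 5.39274e-06.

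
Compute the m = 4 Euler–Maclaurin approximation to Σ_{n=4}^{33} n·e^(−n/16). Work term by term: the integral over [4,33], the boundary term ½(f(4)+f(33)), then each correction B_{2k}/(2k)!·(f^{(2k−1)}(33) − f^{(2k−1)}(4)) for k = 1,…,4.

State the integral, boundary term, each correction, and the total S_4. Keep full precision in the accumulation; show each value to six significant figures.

S_4 ≈ 153.137

∫_4^33 x·e^(−x/16) dx evaluates to 149.542.
Endpoint term: (f(4) + f(33))/2 = (3.11520 + 4.19548)/2 = 3.65534.
Running total after boundary: 153.197.
Order-1 term: 1/12 · (-0.135082 − 0.584101) = -0.0599319.
After k=1: 153.137.
Order-2 term: −1/720 · (0.000465585 − 0.00836602) = 1.09728e-05.
After k=2: 153.137.
Order-3 term: 1/30240 · (5.69857e-06 − 5.64469e-05) = -1.67819e-09.
After k=3: 153.137.
Order-4 term: −1/1209600 · (3.74158e-08 − 3.13336e-07) = 2.28109e-13.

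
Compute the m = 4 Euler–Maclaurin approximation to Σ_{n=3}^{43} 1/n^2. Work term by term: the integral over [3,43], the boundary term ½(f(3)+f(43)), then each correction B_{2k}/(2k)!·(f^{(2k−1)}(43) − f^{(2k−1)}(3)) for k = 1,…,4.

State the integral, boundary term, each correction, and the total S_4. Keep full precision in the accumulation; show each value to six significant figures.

∫_3^43 1/x^2 dx evaluates to 0.310078.
Boundary: ½(f(3) + f(43)) = ½(0.111111 + 0.000540833) = 0.0558260.
Integral + boundary = 0.365903.
k=1: B_{2}/(2)! × [f^{(1)}(43) − f^{(1)}(3)] = 1/12 × (-2.51550e-05 − (-0.0740741)) = 0.00617074.
After k=1: 0.372074.
k=2: B_{4}/(4)! × [f^{(3)}(43) − f^{(3)}(3)] = −1/720 × (-1.63256e-07 − (-0.0987654)) = -0.000137174.
After k=2: 0.371937.
k=3: B_{6}/(6)! × [f^{(5)}(43) − f^{(5)}(3)] = 1/30240 × (-2.64883e-09 − (-0.329218)) = 1.08868e-05.
After k=3: 0.371948.
k=4: B_{8}/(8)! × [f^{(7)}(43) − f^{(7)}(3)] = −1/1209600 × (-8.02240e-11 − (-2.04847)) = -1.69351e-06.

S_4 ≈ 0.371946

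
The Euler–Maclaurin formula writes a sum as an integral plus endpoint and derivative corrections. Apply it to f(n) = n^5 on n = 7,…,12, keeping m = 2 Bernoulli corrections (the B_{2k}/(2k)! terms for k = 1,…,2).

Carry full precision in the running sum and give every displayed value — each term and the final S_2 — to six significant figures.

Integral: ∫_7^12 x^5 dx = 478056.
½[f(7) + f(12)] = ½[16807.0 + 248832] = 132820.
So far: 610875.
Order-1 term: 1/12 · (103680 − 12005.0) = 7639.58.
Partial sum through k=1: 618515.
Order-2 term: −1/720 · (8640.00 − 2940.00) = -7.91667.

S_2 ≈ 618507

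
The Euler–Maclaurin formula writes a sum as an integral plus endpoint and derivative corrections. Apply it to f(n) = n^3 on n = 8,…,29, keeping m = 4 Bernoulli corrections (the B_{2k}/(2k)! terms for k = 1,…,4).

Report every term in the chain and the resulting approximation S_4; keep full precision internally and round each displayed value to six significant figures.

The integral term ∫_8^29 x^3 dx = 175796.
Endpoint term: (f(8) + f(29))/2 = (512.000 + 24389.0)/2 = 12450.5.
So far: 188247.
k=1: B_{2}/(2)! × [f^{(1)}(29) − f^{(1)}(8)] = 1/12 × (2523.00 − 192.000) = 194.250.
After k=1: 188441.
k=2: B_{4}/(4)! × [f^{(3)}(29) − f^{(3)}(8)] = −1/720 × (6.00000 − 6.00000) = 0.00000.
After k=2: 188441.
k=3: B_{6}/(6)! × [f^{(5)}(29) − f^{(5)}(8)] = 1/30240 × (0.00000 − 0.00000) = 0.00000.
After k=3: 188441.
k=4: B_{8}/(8)! × [f^{(7)}(29) − f^{(7)}(8)] = −1/1209600 × (0.00000 − 0.00000) = 0.00000.

S_4 ≈ 188441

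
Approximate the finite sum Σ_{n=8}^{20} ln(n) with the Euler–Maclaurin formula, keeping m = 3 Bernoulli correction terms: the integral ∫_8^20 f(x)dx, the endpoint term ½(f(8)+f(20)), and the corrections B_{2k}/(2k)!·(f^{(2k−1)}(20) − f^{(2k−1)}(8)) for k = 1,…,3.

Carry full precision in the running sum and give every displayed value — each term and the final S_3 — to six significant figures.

The integral term ∫_8^20 ln(x) dx = 31.2791.
½[f(8) + f(20)] = ½[2.07944 + 2.99573] = 2.53759.
So far: 33.8167.
Correction k=1: B_{2}/2! · (f^{(1)}(20) − f^{(1)}(8)) = 1/12 · (0.0500000 − 0.125000) = -0.00625000.
Partial sum through k=1: 33.8105.
Correction k=2: B_{4}/4! · (f^{(3)}(20) − f^{(3)}(8)) = −1/720 · (0.000250000 − 0.00390625) = 5.07812e-06.
Partial sum through k=2: 33.8105.
Correction k=3: B_{6}/6! · (f^{(5)}(20) − f^{(5)}(8)) = 1/30240 · (7.50000e-06 − 0.000732422) = -2.39723e-08.

S_3 ≈ 33.8105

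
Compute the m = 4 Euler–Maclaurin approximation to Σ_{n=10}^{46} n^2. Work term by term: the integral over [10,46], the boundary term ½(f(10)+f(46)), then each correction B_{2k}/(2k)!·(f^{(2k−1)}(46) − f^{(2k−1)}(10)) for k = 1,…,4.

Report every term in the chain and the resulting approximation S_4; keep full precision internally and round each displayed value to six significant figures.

Integral: ∫_10^46 x^2 dx = 32112.0.
½[f(10) + f(46)] = ½[100.000 + 2116.00] = 1108.00.
Integral + boundary = 33220.0.
Order-1 term: 1/12 · (92.0000 − 20.0000) = 6.00000.
Partial sum through k=1: 33226.0.
Order-2 term: −1/720 · (0.00000 − 0.00000) = 0.00000.
Partial sum through k=2: 33226.0.
Order-3 term: 1/30240 · (0.00000 − 0.00000) = 0.00000.
Partial sum through k=3: 33226.0.
Order-4 term: −1/1209600 · (0.00000 − 0.00000) = 0.00000.

S_4 ≈ 33226.0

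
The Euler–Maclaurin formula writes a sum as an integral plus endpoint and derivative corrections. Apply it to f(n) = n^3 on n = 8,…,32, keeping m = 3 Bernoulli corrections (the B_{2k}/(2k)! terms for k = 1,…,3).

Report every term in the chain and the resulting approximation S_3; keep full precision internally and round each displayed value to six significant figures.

S_3 ≈ 278000

The integral term ∫_8^32 x^3 dx = 261120.
Boundary: ½(f(8) + f(32)) = ½(512.000 + 32768.0) = 16640.0.
So far: 277760.
Correction k=1: B_{2}/2! · (f^{(1)}(32) − f^{(1)}(8)) = 1/12 · (3072.00 − 192.000) = 240.000.
Running total after k=1: 278000.
Correction k=2: B_{4}/4! · (f^{(3)}(32) − f^{(3)}(8)) = −1/720 · (6.00000 − 6.00000) = 0.00000.
Running total after k=2: 278000.
Correction k=3: B_{6}/6! · (f^{(5)}(32) − f^{(5)}(8)) = 1/30240 · (0.00000 − 0.00000) = 0.00000.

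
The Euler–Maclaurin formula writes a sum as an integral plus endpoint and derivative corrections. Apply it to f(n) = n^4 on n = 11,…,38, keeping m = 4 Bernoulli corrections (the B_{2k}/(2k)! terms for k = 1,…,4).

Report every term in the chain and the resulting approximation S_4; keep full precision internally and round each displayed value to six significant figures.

Integral: ∫_11^38 x^4 dx = 1.58148e+07.
Endpoint term: (f(11) + f(38))/2 = (14641.0 + 2.08514e+06)/2 = 1.04989e+06.
Running total after boundary: 1.68647e+07.
k=1: B_{2}/(2)! × [f^{(1)}(38) − f^{(1)}(11)] = 1/12 × (219488 − 5324.00) = 17847.0.
After k=1: 1.68826e+07.
k=2: B_{4}/(4)! × [f^{(3)}(38) − f^{(3)}(11)] = −1/720 × (912.000 − 264.000) = -0.900000.
After k=2: 1.68826e+07.
k=3: B_{6}/(6)! × [f^{(5)}(38) − f^{(5)}(11)] = 1/30240 × (0.00000 − 0.00000) = 0.00000.
After k=3: 1.68826e+07.
k=4: B_{8}/(8)! × [f^{(7)}(38) − f^{(7)}(11)] = −1/1209600 × (0.00000 − 0.00000) = 0.00000.

S_4 ≈ 1.68826e+07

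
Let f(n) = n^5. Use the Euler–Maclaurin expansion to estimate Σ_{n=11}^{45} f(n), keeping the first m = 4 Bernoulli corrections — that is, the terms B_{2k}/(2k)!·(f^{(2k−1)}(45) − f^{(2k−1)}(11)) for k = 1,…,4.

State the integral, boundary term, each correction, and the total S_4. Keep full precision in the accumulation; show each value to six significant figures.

Integral: ∫_11^45 x^5 dx = 1.38367e+09.
½[f(11) + f(45)] = ½[161051 + 1.84528e+08] = 9.23446e+07.
So far: 1.47601e+09.
Order-1 term: 1/12 · (2.05031e+07 − 73205.0) = 1.70249e+06.
Partial sum through k=1: 1.47771e+09.
Order-2 term: −1/720 · (121500 − 7260.00) = -158.667.
Partial sum through k=2: 1.47771e+09.
Order-3 term: 1/30240 · (120.000 − 120.000) = 0.00000.
Partial sum through k=3: 1.47771e+09.
Order-4 term: −1/1209600 · (0.00000 − 0.00000) = 0.00000.

S_4 ≈ 1.47771e+09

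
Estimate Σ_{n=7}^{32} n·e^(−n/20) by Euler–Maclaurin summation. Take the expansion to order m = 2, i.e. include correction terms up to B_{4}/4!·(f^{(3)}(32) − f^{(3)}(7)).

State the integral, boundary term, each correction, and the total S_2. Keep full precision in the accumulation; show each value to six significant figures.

S_2 ≈ 176.208

∫_7^32 x·e^(−x/20) dx evaluates to 170.559.
Endpoint term: (f(7) + f(32))/2 = (4.93282 + 6.46069)/2 = 5.69675.
Running total after boundary: 176.256.
Order-1 term: 1/12 · (-0.121138 − 0.458047) = -0.0482654.
Partial sum through k=1: 176.208.
Order-2 term: −1/720 · (0.000706638 − 0.00466856) = 5.50267e-06.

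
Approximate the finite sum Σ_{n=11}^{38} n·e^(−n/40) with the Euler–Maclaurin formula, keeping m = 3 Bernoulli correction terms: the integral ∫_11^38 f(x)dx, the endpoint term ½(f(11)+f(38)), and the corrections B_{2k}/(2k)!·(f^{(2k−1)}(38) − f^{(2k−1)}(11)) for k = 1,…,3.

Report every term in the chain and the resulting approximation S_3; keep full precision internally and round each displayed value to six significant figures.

S_3 ≈ 354.377

∫_11^38 x·e^(−x/40) dx evaluates to 342.895.
Endpoint term: (f(11) + f(38))/2 = (8.35529 + 14.6962)/2 = 11.5257.
So far: 354.421.
Correction k=1: B_{2}/2! · (f^{(1)}(38) − f^{(1)}(11)) = 1/12 · (0.0193371 − 0.550690) = -0.0442794.
Partial sum through k=1: 354.377.
Correction k=2: B_{4}/4! · (f^{(3)}(38) − f^{(3)}(11)) = −1/720 · (0.000495512 − 0.00129365) = 1.10852e-06.
Partial sum through k=2: 354.377.
Correction k=3: B_{6}/6! · (f^{(5)}(38) − f^{(5)}(11)) = 1/30240 · (6.11836e-07 − 1.40194e-06) = -2.61279e-11.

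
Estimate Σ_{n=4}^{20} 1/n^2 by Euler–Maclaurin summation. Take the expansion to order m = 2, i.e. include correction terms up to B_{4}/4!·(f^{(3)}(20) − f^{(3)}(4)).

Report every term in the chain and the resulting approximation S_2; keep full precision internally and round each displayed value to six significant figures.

Integral: ∫_4^20 1/x^2 dx = 0.200000.
Boundary: ½(f(4) + f(20)) = ½(0.0625000 + 0.00250000) = 0.0325000.
Running total after boundary: 0.232500.
Correction k=1: B_{2}/2! · (f^{(1)}(20) − f^{(1)}(4)) = 1/12 · (-0.000250000 − (-0.0312500)) = 0.00258333.
After k=1: 0.235083.
Correction k=2: B_{4}/4! · (f^{(3)}(20) − f^{(3)}(4)) = −1/720 · (-7.50000e-06 − (-0.0234375)) = -3.25417e-05.

S_2 ≈ 0.235051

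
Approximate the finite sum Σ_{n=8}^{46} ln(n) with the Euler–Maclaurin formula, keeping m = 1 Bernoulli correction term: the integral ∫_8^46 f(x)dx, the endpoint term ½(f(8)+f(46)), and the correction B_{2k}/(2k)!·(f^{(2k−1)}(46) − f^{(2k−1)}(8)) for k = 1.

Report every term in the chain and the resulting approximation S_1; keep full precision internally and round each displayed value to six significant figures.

S_1 ≈ 124.427

∫_8^46 ln(x) dx evaluates to 121.482.
Boundary: ½(f(8) + f(46)) = ½(2.07944 + 3.82864) = 2.95404.
So far: 124.436.
k=1: B_{2}/(2)! × [f^{(1)}(46) − f^{(1)}(8)] = 1/12 × (0.0217391 − 0.125000) = -0.00860507.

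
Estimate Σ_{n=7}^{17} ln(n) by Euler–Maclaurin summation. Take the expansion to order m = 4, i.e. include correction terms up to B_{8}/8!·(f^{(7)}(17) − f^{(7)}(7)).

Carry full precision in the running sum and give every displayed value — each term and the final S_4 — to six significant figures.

∫_7^17 ln(x) dx evaluates to 24.5433.
Boundary: ½(f(7) + f(17)) = ½(1.94591 + 2.83321) = 2.38956.
Integral + boundary = 26.9328.
Order-1 term: 1/12 · (0.0588235 − 0.142857) = -0.00700280.
After k=1: 26.9258.
Order-2 term: −1/720 · (0.000407083 − 0.00583090) = 7.53308e-06.
After k=2: 26.9258.
Order-3 term: 1/30240 · (1.69031e-05 − 0.00142798) = -4.66625e-08.
After k=3: 26.9258.
Order-4 term: −1/1209600 · (1.75465e-06 − 0.000874271) = 7.21327e-10.

S_4 ≈ 26.9258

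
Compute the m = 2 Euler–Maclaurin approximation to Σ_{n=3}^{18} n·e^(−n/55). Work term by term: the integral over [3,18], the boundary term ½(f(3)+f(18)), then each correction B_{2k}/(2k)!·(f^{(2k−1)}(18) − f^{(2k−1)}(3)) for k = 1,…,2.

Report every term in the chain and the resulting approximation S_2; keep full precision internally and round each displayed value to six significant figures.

S_2 ≈ 134.173

The integral term ∫_3^18 x·e^(−x/55) dx = 126.299.
Boundary: ½(f(3) + f(18)) = ½(2.84075 + 12.9760) = 7.90836.
Integral + boundary = 134.207.
k=1: B_{2}/(2)! × [f^{(1)}(18) − f^{(1)}(3)] = 1/12 × (0.484960 − 0.895266) = -0.0341921.
Running total after k=1: 134.173.
k=2: B_{4}/(4)! × [f^{(3)}(18) − f^{(3)}(3)] = −1/720 × (0.000636937 − 0.000922015) = 3.95942e-07.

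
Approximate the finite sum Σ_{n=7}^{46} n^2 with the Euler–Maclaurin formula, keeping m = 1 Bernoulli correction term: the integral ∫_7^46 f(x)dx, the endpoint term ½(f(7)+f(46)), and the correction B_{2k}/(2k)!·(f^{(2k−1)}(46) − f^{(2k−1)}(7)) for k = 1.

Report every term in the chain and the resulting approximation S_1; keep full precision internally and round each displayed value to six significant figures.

Integral: ∫_7^46 x^2 dx = 32331.0.
Boundary: ½(f(7) + f(46)) = ½(49.0000 + 2116.00) = 1082.50.
Running total after boundary: 33413.5.
Correction k=1: B_{2}/2! · (f^{(1)}(46) − f^{(1)}(7)) = 1/12 · (92.0000 − 14.0000) = 6.50000.

S_1 ≈ 33420.0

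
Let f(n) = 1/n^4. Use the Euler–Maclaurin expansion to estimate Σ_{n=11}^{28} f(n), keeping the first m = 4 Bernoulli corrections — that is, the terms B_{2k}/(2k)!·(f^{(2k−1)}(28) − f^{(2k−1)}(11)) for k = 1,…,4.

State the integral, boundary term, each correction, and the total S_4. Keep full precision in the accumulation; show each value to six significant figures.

Integral: ∫_11^28 1/x^4 dx = 0.000235254.
Boundary: ½(f(11) + f(28)) = ½(6.83013e-05 + 1.62693e-06) = 3.49641e-05.
Integral + boundary = 0.000270218.
Order-1 term: 1/12 · (-2.32418e-07 − (-2.48369e-05)) = 2.05037e-06.
After k=1: 0.000272268.
Order-2 term: −1/720 · (-8.89355e-09 − (-6.15790e-06)) = -8.54028e-09.
After k=2: 0.000272260.
Order-3 term: 1/30240 · (-6.35253e-10 − (-2.84994e-06)) = 9.42229e-11.
After k=3: 0.000272260.
Order-4 term: −1/1209600 · (-7.29245e-11 − (-2.11979e-06)) = -1.75241e-12.

S_4 ≈ 0.000272260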